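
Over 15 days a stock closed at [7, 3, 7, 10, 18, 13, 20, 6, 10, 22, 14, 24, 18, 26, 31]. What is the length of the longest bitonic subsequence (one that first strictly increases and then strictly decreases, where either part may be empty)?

inc[i] = longest strictly increasing subsequence ending at i; dec[i] = longest strictly decreasing subsequence starting at i:
i:      1  2  3  4  5  6  7  8  9 10 11 12 13 14 15
a[i]:   7  3  7 10 18 13 20  6 10 22 14 24 18 26 31
inc:    1  1  2  3  4  4  5  2  3  6  5  7  6  8  9
dec:    2  1  2  2  3  2  2  1  1  2  1  2  1  1  1
Best peak at i=15 (value 31): inc=9, dec=1, length 9+1−1 = 9.

9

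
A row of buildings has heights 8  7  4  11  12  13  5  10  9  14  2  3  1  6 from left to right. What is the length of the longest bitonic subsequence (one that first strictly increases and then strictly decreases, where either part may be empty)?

inc[i] = longest strictly increasing subsequence ending at i; dec[i] = longest strictly decreasing subsequence starting at i:
i:      1  2  3  4  5  6  7  8  9 10 11 12 13 14
a[i]:   8  7  4 11 12 13  5 10  9 14  2  3  1  6
inc:    1  1  1  2  3  4  2  3  3  5  1  2  1  3
dec:    5  4  3  5  5  5  3  4  3  3  2  2  1  1
Best peak at i=6 (value 13): inc=4, dec=5, length 4+5−1 = 8.

8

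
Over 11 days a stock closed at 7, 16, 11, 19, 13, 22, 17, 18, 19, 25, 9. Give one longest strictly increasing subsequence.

7, 11, 13, 17, 18, 19, 25

Patience tails give the LIS length; then backtrack through the dp parents:
7 → extends → [7]
16 → extends → [7, 16]
11 → replaces 16 → [7, 11]
19 → extends → [7, 11, 19]
13 → replaces 19 → [7, 11, 13]
22 → extends → [7, 11, 13, 22]
17 → replaces 22 → [7, 11, 13, 17]
18 → extends → [7, 11, 13, 17, 18]
19 → extends → [7, 11, 13, 17, 18, 19]
25 → extends → [7, 11, 13, 17, 18, 19, 25]
9 → replaces 11 → [7, 9, 13, 17, 18, 19, 25]
Length 7; one witness is 7, 11, 13, 17, 18, 19, 25.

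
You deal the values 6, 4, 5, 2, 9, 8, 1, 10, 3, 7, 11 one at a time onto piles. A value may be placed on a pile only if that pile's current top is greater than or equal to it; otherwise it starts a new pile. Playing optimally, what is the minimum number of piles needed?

5

Place each on the leftmost legal pile:
6 → new pile 1 (tops now [6])
4 → pile 1 (tops now [4])
5 → new pile 2 (tops now [4, 5])
2 → pile 1 (tops now [2, 5])
9 → new pile 3 (tops now [2, 5, 9])
8 → pile 3 (tops now [2, 5, 8])
1 → pile 1 (tops now [1, 5, 8])
10 → new pile 4 (tops now [1, 5, 8, 10])
3 → pile 2 (tops now [1, 3, 8, 10])
7 → pile 3 (tops now [1, 3, 7, 10])
11 → new pile 5 (tops now [1, 3, 7, 10, 11])
Five piles.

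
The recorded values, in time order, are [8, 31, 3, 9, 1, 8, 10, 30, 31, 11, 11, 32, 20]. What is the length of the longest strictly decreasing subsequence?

3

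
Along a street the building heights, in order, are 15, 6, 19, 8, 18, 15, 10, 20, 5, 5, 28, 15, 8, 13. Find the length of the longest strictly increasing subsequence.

5

Track the smallest tail for each achievable length (strict):
15 → extends → [15]
6 → replaces 15 → [6]
19 → extends → [6, 19]
8 → replaces 19 → [6, 8]
18 → extends → [6, 8, 18]
15 → replaces 18 → [6, 8, 15]
10 → replaces 15 → [6, 8, 10]
20 → extends → [6, 8, 10, 20]
5 → replaces 6 → [5, 8, 10, 20]
5 → already a tail → [5, 8, 10, 20]
28 → extends → [5, 8, 10, 20, 28]
15 → replaces 20 → [5, 8, 10, 15, 28]
8 → already a tail → [5, 8, 10, 15, 28]
13 → replaces 15 → [5, 8, 10, 13, 28]
Five tails, so the longest strictly increasing subsequence has length 5 (e.g. 6, 8, 18, 20, 28).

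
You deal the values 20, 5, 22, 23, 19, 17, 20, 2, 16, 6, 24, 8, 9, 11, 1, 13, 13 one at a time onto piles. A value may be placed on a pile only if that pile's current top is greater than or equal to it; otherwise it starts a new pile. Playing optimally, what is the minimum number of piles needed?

The minimum number of non-increasing subsequences covering a sequence equals the length of its longest strictly increasing subsequence.
LIS length is 6 (e.g. 5, 6, 8, 9, 11, 13), so 6 piles are needed.

6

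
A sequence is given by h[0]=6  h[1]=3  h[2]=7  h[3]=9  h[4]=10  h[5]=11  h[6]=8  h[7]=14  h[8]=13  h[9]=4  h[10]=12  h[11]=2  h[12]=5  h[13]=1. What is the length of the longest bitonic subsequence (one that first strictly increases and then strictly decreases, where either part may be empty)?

10

inc[i] = longest strictly increasing subsequence ending at i; dec[i] = longest strictly decreasing subsequence starting at i:
i:      0  1  2  3  4  5  6  7  8  9 10 11 12 13
h[i]:   6  3  7  9 10 11  8 14 13  4 12  2  5  1
inc:    1  1  2  3  4  5  3  6  6  2  6  1  3  1
dec:    4  3  4  5  5  5  4  5  4  3  3  2  2  1
Best peak at i=7 (value 14): inc=6, dec=5, length 6+5−1 = 10.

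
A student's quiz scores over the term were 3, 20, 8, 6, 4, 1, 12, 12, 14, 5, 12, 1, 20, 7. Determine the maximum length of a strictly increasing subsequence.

5

Let dp[i] be the length of the longest such subsequence ending at index i:
i:      1  2  3  4  5  6  7  8  9 10 11 12 13 14
a[i]:   3 20  8  6  4  1 12 12 14  5 12  1 20  7
dp:     1  2  2  2  2  1  3  3  4  3  4  1  5  4
Maximum dp value is 5.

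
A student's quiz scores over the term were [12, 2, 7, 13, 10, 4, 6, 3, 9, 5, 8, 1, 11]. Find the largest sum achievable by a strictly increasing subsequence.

32

Let S[i] be the best sum of a strictly increasing subsequence ending at i:
i:      1  2  3  4  5  6  7  8  9 10 11 12 13
a[i]:  12  2  7 13 10  4  6  3  9  5  8  1 11
S:     12  2  9 25 19  6 12  5 21 11 20  1 32
Maximum is 32 (e.g. 2 + 4 + 6 + 9 + 11).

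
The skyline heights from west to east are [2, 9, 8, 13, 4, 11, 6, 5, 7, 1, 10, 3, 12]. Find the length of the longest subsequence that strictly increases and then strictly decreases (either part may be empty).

7

inc[i] = longest strictly increasing subsequence ending at i; dec[i] = longest strictly decreasing subsequence starting at i:
i:      1  2  3  4  5  6  7  8  9 10 11 12 13
a[i]:   2  9  8 13  4 11  6  5  7  1 10  3 12
inc:    1  2  2  3  2  3  3  3  4  1  5  2  6
dec:    2  5  4  5  2  4  3  2  2  1  2  1  1
Best peak at i=4 (value 13): inc=3, dec=5, length 3+5−1 = 7.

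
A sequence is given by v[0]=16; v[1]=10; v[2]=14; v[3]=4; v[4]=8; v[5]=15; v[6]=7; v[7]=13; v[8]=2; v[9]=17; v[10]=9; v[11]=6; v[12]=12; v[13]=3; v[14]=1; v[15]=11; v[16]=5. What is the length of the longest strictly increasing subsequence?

Track the smallest tail for each achievable length (strict):
16 → extends → [16]
10 → replaces 16 → [10]
14 → extends → [10, 14]
4 → replaces 10 → [4, 14]
8 → replaces 14 → [4, 8]
15 → extends → [4, 8, 15]
7 → replaces 8 → [4, 7, 15]
13 → replaces 15 → [4, 7, 13]
2 → replaces 4 → [2, 7, 13]
17 → extends → [2, 7, 13, 17]
9 → replaces 13 → [2, 7, 9, 17]
6 → replaces 7 → [2, 6, 9, 17]
12 → replaces 17 → [2, 6, 9, 12]
3 → replaces 6 → [2, 3, 9, 12]
1 → replaces 2 → [1, 3, 9, 12]
11 → replaces 12 → [1, 3, 9, 11]
5 → replaces 9 → [1, 3, 5, 11]
Four tails, so the longest strictly increasing subsequence has length 4 (e.g. 10, 14, 15, 17).

4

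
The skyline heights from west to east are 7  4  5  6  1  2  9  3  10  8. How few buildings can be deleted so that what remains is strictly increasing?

5

Fewest deletions = n − (longest strictly increasing subsequence).
Patience tails:
7 → extends → [7]
4 → replaces 7 → [4]
5 → extends → [4, 5]
6 → extends → [4, 5, 6]
1 → replaces 4 → [1, 5, 6]
2 → replaces 5 → [1, 2, 6]
9 → extends → [1, 2, 6, 9]
3 → replaces 6 → [1, 2, 3, 9]
10 → extends → [1, 2, 3, 9, 10]
8 → replaces 9 → [1, 2, 3, 8, 10]
Longest strictly increasing subsequence has length 5, so deletions = 10 − 5 = 5.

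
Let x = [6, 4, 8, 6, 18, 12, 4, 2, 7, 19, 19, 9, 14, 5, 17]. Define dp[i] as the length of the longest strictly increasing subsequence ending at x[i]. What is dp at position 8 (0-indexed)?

3

dp[i] = 1 + max{dp[j] : j<i, x[j]<x[i]} (or 1 if no such j):
i:      0  1  2  3  4  5  6  7  8  9 10 11 12 13 14
x[i]:   6  4  8  6 18 12  4  2  7 19 19  9 14  5 17
dp:     1  1  2  2  3  3  1  1  3  4  4  4  5  2  6
At index 8 the value is 3.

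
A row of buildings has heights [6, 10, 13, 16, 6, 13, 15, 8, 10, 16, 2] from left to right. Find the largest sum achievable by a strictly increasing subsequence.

60

Let S[i] be the best sum of a strictly increasing subsequence ending at i:
i:      1  2  3  4  5  6  7  8  9 10 11
a[i]:   6 10 13 16  6 13 15  8 10 16  2
S:      6 16 29 45  6 29 44 14 24 60  2
Maximum is 60 (e.g. 6 + 10 + 13 + 15 + 16).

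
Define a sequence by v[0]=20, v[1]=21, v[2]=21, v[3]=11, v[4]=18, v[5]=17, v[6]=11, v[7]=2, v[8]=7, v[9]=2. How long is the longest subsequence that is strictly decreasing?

Negate each value so 'decreasing' becomes 'increasing', then run patience tails on the negated sequence:
-20 → extends → [-20]
-21 → replaces -20 → [-21]
-21 → already a tail → [-21]
-11 → extends → [-21, -11]
-18 → replaces -11 → [-21, -18]
-17 → extends → [-21, -18, -17]
-11 → extends → [-21, -18, -17, -11]
-2 → extends → [-21, -18, -17, -11, -2]
-7 → replaces -2 → [-21, -18, -17, -11, -7]
-2 → extends → [-21, -18, -17, -11, -7, -2]
Six tails, so the longest strictly decreasing subsequence of the original has length 6.

6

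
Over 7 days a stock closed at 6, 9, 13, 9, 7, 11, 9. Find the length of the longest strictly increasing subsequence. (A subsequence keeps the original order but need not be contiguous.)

3

Track the smallest tail for each achievable length (strict):
6 → extends → [6]
9 → extends → [6, 9]
13 → extends → [6, 9, 13]
9 → already a tail → [6, 9, 13]
7 → replaces 9 → [6, 7, 13]
11 → replaces 13 → [6, 7, 11]
9 → replaces 11 → [6, 7, 9]
Three tails, so the longest strictly increasing subsequence has length 3 (e.g. 6, 9, 13).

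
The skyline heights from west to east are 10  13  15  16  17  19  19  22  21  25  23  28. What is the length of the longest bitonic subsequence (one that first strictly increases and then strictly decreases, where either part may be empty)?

inc[i] = longest strictly increasing subsequence ending at i; dec[i] = longest strictly decreasing subsequence starting at i:
i:      1  2  3  4  5  6  7  8  9 10 11 12
a[i]:  10 13 15 16 17 19 19 22 21 25 23 28
inc:    1  2  3  4  5  6  6  7  7  8  8  9
dec:    1  1  1  1  1  1  1  2  1  2  1  1
Best peak at i=10 (value 25): inc=8, dec=2, length 8+2−1 = 9.

9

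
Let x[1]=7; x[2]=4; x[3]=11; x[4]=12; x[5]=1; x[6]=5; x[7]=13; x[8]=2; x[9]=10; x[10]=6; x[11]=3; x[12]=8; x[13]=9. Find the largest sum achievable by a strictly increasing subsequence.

Let S[i] be the best sum of a strictly increasing subsequence ending at i:
i:      1  2  3  4  5  6  7  8  9 10 11 12 13
x[i]:   7  4 11 12  1  5 13  2 10  6  3  8  9
S:      7  4 18 30  1  9 43  3 19 15  6 23 32
Maximum is 43 (e.g. 7 + 11 + 12 + 13).

43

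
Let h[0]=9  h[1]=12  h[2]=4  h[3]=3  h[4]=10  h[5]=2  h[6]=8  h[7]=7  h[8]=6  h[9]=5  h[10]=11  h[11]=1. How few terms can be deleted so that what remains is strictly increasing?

Fewest deletions = n − (longest strictly increasing subsequence).
Patience tails:
9 → extends → [9]
12 → extends → [9, 12]
4 → replaces 9 → [4, 12]
3 → replaces 4 → [3, 12]
10 → replaces 12 → [3, 10]
2 → replaces 3 → [2, 10]
8 → replaces 10 → [2, 8]
7 → replaces 8 → [2, 7]
6 → replaces 7 → [2, 6]
5 → replaces 6 → [2, 5]
11 → extends → [2, 5, 11]
1 → replaces 2 → [1, 5, 11]
Longest strictly increasing subsequence has length 3, so deletions = 12 − 3 = 9.

9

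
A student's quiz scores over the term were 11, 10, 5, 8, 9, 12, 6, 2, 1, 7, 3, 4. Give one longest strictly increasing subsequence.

Patience tails give the LIS length; then backtrack through the dp parents:
11 → extends → [11]
10 → replaces 11 → [10]
5 → replaces 10 → [5]
8 → extends → [5, 8]
9 → extends → [5, 8, 9]
12 → extends → [5, 8, 9, 12]
6 → replaces 8 → [5, 6, 9, 12]
2 → replaces 5 → [2, 6, 9, 12]
1 → replaces 2 → [1, 6, 9, 12]
7 → replaces 9 → [1, 6, 7, 12]
3 → replaces 6 → [1, 3, 7, 12]
4 → replaces 7 → [1, 3, 4, 12]
Length 4; one witness is 5, 8, 9, 12.

5, 8, 9, 12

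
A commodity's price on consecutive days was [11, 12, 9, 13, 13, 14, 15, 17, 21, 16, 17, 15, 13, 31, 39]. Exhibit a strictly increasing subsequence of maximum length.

11, 12, 13, 14, 15, 17, 21, 31, 39

Patience tails give the LIS length; then backtrack through the dp parents:
11 → extends → [11]
12 → extends → [11, 12]
9 → replaces 11 → [9, 12]
13 → extends → [9, 12, 13]
13 → already a tail → [9, 12, 13]
14 → extends → [9, 12, 13, 14]
15 → extends → [9, 12, 13, 14, 15]
17 → extends → [9, 12, 13, 14, 15, 17]
21 → extends → [9, 12, 13, 14, 15, 17, 21]
16 → replaces 17 → [9, 12, 13, 14, 15, 16, 21]
17 → replaces 21 → [9, 12, 13, 14, 15, 16, 17]
15 → already a tail → [9, 12, 13, 14, 15, 16, 17]
13 → already a tail → [9, 12, 13, 14, 15, 16, 17]
31 → extends → [9, 12, 13, 14, 15, 16, 17, 31]
39 → extends → [9, 12, 13, 14, 15, 16, 17, 31, 39]
Length 9; one witness is 11, 12, 13, 14, 15, 17, 21, 31, 39.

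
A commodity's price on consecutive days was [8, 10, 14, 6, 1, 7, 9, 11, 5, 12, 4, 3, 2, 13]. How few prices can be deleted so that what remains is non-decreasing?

8

Fewest deletions = n − (longest non-decreasing subsequence).
i:      1  2  3  4  5  6  7  8  9 10 11 12 13 14
a[i]:   8 10 14  6  1  7  9 11  5 12  4  3  2 13
dp:     1  2  3  1  1  2  3  4  2  5  2  2  2  6
max dp = 6, so deletions = 14 − 6 = 8.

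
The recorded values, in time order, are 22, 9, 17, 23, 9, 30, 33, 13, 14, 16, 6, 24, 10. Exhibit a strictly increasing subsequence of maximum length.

Patience tails give the LIS length; then backtrack through the dp parents:
22 → extends → [22]
9 → replaces 22 → [9]
17 → extends → [9, 17]
23 → extends → [9, 17, 23]
9 → already a tail → [9, 17, 23]
30 → extends → [9, 17, 23, 30]
33 → extends → [9, 17, 23, 30, 33]
13 → replaces 17 → [9, 13, 23, 30, 33]
14 → replaces 23 → [9, 13, 14, 30, 33]
16 → replaces 30 → [9, 13, 14, 16, 33]
6 → replaces 9 → [6, 13, 14, 16, 33]
24 → replaces 33 → [6, 13, 14, 16, 24]
10 → replaces 13 → [6, 10, 14, 16, 24]
Length 5; one witness is 9, 17, 23, 30, 33.

9, 17, 23, 30, 33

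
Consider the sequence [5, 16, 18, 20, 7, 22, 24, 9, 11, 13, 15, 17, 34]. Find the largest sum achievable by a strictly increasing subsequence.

Let S[i] be the best sum of a strictly increasing subsequence ending at i:
i:       1   2   3   4   5   6   7   8   9  10  11  12  13
a[i]:    5  16  18  20   7  22  24   9  11  13  15  17  34
S:       5  21  39  59  12  81 105  21  32  45  60  77 139
Maximum is 139 (e.g. 5 + 16 + 18 + 20 + 22 + 24 + 34).

139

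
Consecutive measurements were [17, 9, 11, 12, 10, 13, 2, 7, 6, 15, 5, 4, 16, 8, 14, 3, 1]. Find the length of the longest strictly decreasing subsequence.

Negate each value so 'decreasing' becomes 'increasing', then run patience tails on the negated sequence:
-17 → extends → [-17]
-9 → extends → [-17, -9]
-11 → replaces -9 → [-17, -11]
-12 → replaces -11 → [-17, -12]
-10 → extends → [-17, -12, -10]
-13 → replaces -12 → [-17, -13, -10]
-2 → extends → [-17, -13, -10, -2]
-7 → replaces -2 → [-17, -13, -10, -7]
-6 → extends → [-17, -13, -10, -7, -6]
-15 → replaces -13 → [-17, -15, -10, -7, -6]
-5 → extends → [-17, -15, -10, -7, -6, -5]
-4 → extends → [-17, -15, -10, -7, -6, -5, -4]
-16 → replaces -15 → [-17, -16, -10, -7, -6, -5, -4]
-8 → replaces -7 → [-17, -16, -10, -8, -6, -5, -4]
-14 → replaces -10 → [-17, -16, -14, -8, -6, -5, -4]
-3 → extends → [-17, -16, -14, -8, -6, -5, -4, -3]
-1 → extends → [-17, -16, -14, -8, -6, -5, -4, -3, -1]
Nine tails, so the longest strictly decreasing subsequence of the original has length 9.

9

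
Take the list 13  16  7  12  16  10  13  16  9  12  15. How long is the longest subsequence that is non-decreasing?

4

Track the smallest tail for each achievable length (allowing ties):
13 → extends → [13]
16 → extends → [13, 16]
7 → replaces 13 → [7, 16]
12 → replaces 16 → [7, 12]
16 → extends → [7, 12, 16]
10 → replaces 12 → [7, 10, 16]
13 → replaces 16 → [7, 10, 13]
16 → extends → [7, 10, 13, 16]
9 → replaces 10 → [7, 9, 13, 16]
12 → replaces 13 → [7, 9, 12, 16]
15 → replaces 16 → [7, 9, 12, 15]
Four tails, so the longest non-decreasing subsequence has length 4 (e.g. 13, 16, 16, 16).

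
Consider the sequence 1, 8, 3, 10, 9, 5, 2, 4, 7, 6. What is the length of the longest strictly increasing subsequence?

Let dp[i] be the length of the longest such subsequence ending at index i:
i:      1  2  3  4  5  6  7  8  9 10
a[i]:   1  8  3 10  9  5  2  4  7  6
dp:     1  2  2  3  3  3  2  3  4  4
Maximum dp value is 4.

4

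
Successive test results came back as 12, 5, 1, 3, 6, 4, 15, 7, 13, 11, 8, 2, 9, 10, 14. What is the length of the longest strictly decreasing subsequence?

5

Let dp[i] be the longest strictly decreasing subsequence ending at i:
i:      1  2  3  4  5  6  7  8  9 10 11 12 13 14 15
a[i]:  12  5  1  3  6  4 15  7 13 11  8  2  9 10 14
dp:     1  2  3  3  2  3  1  2  2  3  4  5  4  4  2
Maximum is 5.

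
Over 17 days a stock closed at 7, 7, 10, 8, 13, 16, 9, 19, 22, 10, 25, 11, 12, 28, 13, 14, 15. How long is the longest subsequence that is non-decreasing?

10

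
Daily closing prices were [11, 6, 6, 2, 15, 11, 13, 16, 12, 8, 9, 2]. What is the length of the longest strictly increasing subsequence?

4

Let dp[i] be the length of the longest such subsequence ending at index i:
i:      1  2  3  4  5  6  7  8  9 10 11 12
a[i]:  11  6  6  2 15 11 13 16 12  8  9  2
dp:     1  1  1  1  2  2  3  4  3  2  3  1
Maximum dp value is 4.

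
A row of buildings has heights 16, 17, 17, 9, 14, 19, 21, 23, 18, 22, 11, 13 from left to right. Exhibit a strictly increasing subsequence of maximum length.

16, 17, 19, 21, 23

Patience tails give the LIS length; then backtrack through the dp parents:
16 → extends → [16]
17 → extends → [16, 17]
17 → already a tail → [16, 17]
9 → replaces 16 → [9, 17]
14 → replaces 17 → [9, 14]
19 → extends → [9, 14, 19]
21 → extends → [9, 14, 19, 21]
23 → extends → [9, 14, 19, 21, 23]
18 → replaces 19 → [9, 14, 18, 21, 23]
22 → replaces 23 → [9, 14, 18, 21, 22]
11 → replaces 14 → [9, 11, 18, 21, 22]
13 → replaces 18 → [9, 11, 13, 21, 22]
Length 5; one witness is 16, 17, 19, 21, 23.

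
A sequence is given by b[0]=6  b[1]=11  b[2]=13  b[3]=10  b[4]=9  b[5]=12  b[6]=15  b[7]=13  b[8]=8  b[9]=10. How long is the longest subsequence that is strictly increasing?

Track the smallest tail for each achievable length (strict):
6 → extends → [6]
11 → extends → [6, 11]
13 → extends → [6, 11, 13]
10 → replaces 11 → [6, 10, 13]
9 → replaces 10 → [6, 9, 13]
12 → replaces 13 → [6, 9, 12]
15 → extends → [6, 9, 12, 15]
13 → replaces 15 → [6, 9, 12, 13]
8 → replaces 9 → [6, 8, 12, 13]
10 → replaces 12 → [6, 8, 10, 13]
Four tails, so the longest strictly increasing subsequence has length 4 (e.g. 6, 11, 13, 15).

4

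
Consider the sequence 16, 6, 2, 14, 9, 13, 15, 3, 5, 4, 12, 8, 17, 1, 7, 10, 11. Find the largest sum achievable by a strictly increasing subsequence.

Let S[i] be the best sum of a strictly increasing subsequence ending at i:
i:      1  2  3  4  5  6  7  8  9 10 11 12 13 14 15 16 17
a[i]:  16  6  2 14  9 13 15  3  5  4 12  8 17  1  7 10 11
S:     16  6  2 20 15 28 43  5 10  9 27 18 60  1 17 28 39
Maximum is 60 (e.g. 6 + 9 + 13 + 15 + 17).

60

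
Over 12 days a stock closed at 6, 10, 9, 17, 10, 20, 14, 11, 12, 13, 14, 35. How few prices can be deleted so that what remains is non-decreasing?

Fewest deletions = n − (longest non-decreasing subsequence).
Patience tails:
6 → extends → [6]
10 → extends → [6, 10]
9 → replaces 10 → [6, 9]
17 → extends → [6, 9, 17]
10 → replaces 17 → [6, 9, 10]
20 → extends → [6, 9, 10, 20]
14 → replaces 20 → [6, 9, 10, 14]
11 → replaces 14 → [6, 9, 10, 11]
12 → extends → [6, 9, 10, 11, 12]
13 → extends → [6, 9, 10, 11, 12, 13]
14 → extends → [6, 9, 10, 11, 12, 13, 14]
35 → extends → [6, 9, 10, 11, 12, 13, 14, 35]
Longest non-decreasing subsequence has length 8, so deletions = 12 − 8 = 4.

4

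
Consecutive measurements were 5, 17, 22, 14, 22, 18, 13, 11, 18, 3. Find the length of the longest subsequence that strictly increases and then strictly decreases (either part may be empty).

inc[i] = longest strictly increasing subsequence ending at i; dec[i] = longest strictly decreasing subsequence starting at i:
i:      1  2  3  4  5  6  7  8  9 10
a[i]:   5 17 22 14 22 18 13 11 18  3
inc:    1  2  3  2  3  3  2  2  3  1
dec:    2  5  5  4  5  4  3  2  2  1
Best peak at i=3 (value 22): inc=3, dec=5, length 3+5−1 = 7.

7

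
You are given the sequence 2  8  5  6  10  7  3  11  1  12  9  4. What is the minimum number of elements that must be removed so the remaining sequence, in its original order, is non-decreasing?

6

Fewest deletions = n − (longest non-decreasing subsequence).
i:      1  2  3  4  5  6  7  8  9 10 11 12
a[i]:   2  8  5  6 10  7  3 11  1 12  9  4
dp:     1  2  2  3  4  4  2  5  1  6  5  3
max dp = 6, so deletions = 12 − 6 = 6.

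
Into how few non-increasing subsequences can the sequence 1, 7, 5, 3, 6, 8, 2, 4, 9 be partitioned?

The minimum number of non-increasing subsequences covering a sequence equals the length of its longest strictly increasing subsequence.
LIS length is 5 (e.g. 1, 5, 6, 8, 9), so 5 piles are needed.

5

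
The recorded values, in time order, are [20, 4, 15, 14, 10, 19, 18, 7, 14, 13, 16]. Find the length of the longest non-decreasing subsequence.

Track the smallest tail for each achievable length (allowing ties):
20 → extends → [20]
4 → replaces 20 → [4]
15 → extends → [4, 15]
14 → replaces 15 → [4, 14]
10 → replaces 14 → [4, 10]
19 → extends → [4, 10, 19]
18 → replaces 19 → [4, 10, 18]
7 → replaces 10 → [4, 7, 18]
14 → replaces 18 → [4, 7, 14]
13 → replaces 14 → [4, 7, 13]
16 → extends → [4, 7, 13, 16]
Four tails, so the longest non-decreasing subsequence has length 4 (e.g. 4, 14, 14, 16).

4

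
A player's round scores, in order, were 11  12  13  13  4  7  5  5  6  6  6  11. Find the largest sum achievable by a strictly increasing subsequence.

36

Let S[i] be the best sum of a strictly increasing subsequence ending at i:
i:      1  2  3  4  5  6  7  8  9 10 11 12
a[i]:  11 12 13 13  4  7  5  5  6  6  6 11
S:     11 23 36 36  4 11  9  9 15 15 15 26
Maximum is 36 (e.g. 11 + 12 + 13).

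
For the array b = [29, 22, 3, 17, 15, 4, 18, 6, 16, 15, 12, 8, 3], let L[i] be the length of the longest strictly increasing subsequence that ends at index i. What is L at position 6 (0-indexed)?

dp[i] = 1 + max{dp[j] : j<i, b[j]<b[i]} (or 1 if no such j):
i:      0  1  2  3  4  5  6  7  8  9 10 11 12
b[i]:  29 22  3 17 15  4 18  6 16 15 12  8  3
dp:     1  1  1  2  2  2  3  3  4  4  4  4  1
At index 6 the value is 3.

3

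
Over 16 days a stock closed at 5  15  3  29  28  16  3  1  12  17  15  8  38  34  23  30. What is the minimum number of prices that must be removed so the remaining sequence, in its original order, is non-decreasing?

10

Fewest deletions = n − (longest non-decreasing subsequence).
Patience tails:
5 → extends → [5]
15 → extends → [5, 15]
3 → replaces 5 → [3, 15]
29 → extends → [3, 15, 29]
28 → replaces 29 → [3, 15, 28]
16 → replaces 28 → [3, 15, 16]
3 → replaces 15 → [3, 3, 16]
1 → replaces 3 → [1, 3, 16]
12 → replaces 16 → [1, 3, 12]
17 → extends → [1, 3, 12, 17]
15 → replaces 17 → [1, 3, 12, 15]
8 → replaces 12 → [1, 3, 8, 15]
38 → extends → [1, 3, 8, 15, 38]
34 → replaces 38 → [1, 3, 8, 15, 34]
23 → replaces 34 → [1, 3, 8, 15, 23]
30 → extends → [1, 3, 8, 15, 23, 30]
Longest non-decreasing subsequence has length 6, so deletions = 16 − 6 = 10.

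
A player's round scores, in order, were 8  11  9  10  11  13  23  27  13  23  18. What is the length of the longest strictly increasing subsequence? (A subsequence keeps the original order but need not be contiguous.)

Track the smallest tail for each achievable length (strict):
8 → extends → [8]
11 → extends → [8, 11]
9 → replaces 11 → [8, 9]
10 → extends → [8, 9, 10]
11 → extends → [8, 9, 10, 11]
13 → extends → [8, 9, 10, 11, 13]
23 → extends → [8, 9, 10, 11, 13, 23]
27 → extends → [8, 9, 10, 11, 13, 23, 27]
13 → already a tail → [8, 9, 10, 11, 13, 23, 27]
23 → already a tail → [8, 9, 10, 11, 13, 23, 27]
18 → replaces 23 → [8, 9, 10, 11, 13, 18, 27]
Seven tails, so the longest strictly increasing subsequence has length 7 (e.g. 8, 9, 10, 11, 13, 23, 27).

7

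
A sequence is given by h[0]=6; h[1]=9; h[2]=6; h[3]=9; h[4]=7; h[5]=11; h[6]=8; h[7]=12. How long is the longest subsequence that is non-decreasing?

5

Track the smallest tail for each achievable length (allowing ties):
6 → extends → [6]
9 → extends → [6, 9]
6 → replaces 9 → [6, 6]
9 → extends → [6, 6, 9]
7 → replaces 9 → [6, 6, 7]
11 → extends → [6, 6, 7, 11]
8 → replaces 11 → [6, 6, 7, 8]
12 → extends → [6, 6, 7, 8, 12]
Five tails, so the longest non-decreasing subsequence has length 5 (e.g. 6, 9, 9, 11, 12).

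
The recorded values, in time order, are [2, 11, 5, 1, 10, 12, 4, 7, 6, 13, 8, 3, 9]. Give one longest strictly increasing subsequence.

2, 5, 10, 12, 13

Patience tails give the LIS length; then backtrack through the dp parents:
2 → extends → [2]
11 → extends → [2, 11]
5 → replaces 11 → [2, 5]
1 → replaces 2 → [1, 5]
10 → extends → [1, 5, 10]
12 → extends → [1, 5, 10, 12]
4 → replaces 5 → [1, 4, 10, 12]
7 → replaces 10 → [1, 4, 7, 12]
6 → replaces 7 → [1, 4, 6, 12]
13 → extends → [1, 4, 6, 12, 13]
8 → replaces 12 → [1, 4, 6, 8, 13]
3 → replaces 4 → [1, 3, 6, 8, 13]
9 → replaces 13 → [1, 3, 6, 8, 9]
Length 5; one witness is 2, 5, 10, 12, 13.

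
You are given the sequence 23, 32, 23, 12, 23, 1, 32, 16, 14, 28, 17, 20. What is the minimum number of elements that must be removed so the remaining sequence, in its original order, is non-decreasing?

Fewest deletions = n − (longest non-decreasing subsequence).
Patience tails:
23 → extends → [23]
32 → extends → [23, 32]
23 → replaces 32 → [23, 23]
12 → replaces 23 → [12, 23]
23 → extends → [12, 23, 23]
1 → replaces 12 → [1, 23, 23]
32 → extends → [1, 23, 23, 32]
16 → replaces 23 → [1, 16, 23, 32]
14 → replaces 16 → [1, 14, 23, 32]
28 → replaces 32 → [1, 14, 23, 28]
17 → replaces 23 → [1, 14, 17, 28]
20 → replaces 28 → [1, 14, 17, 20]
Longest non-decreasing subsequence has length 4, so deletions = 12 − 4 = 8.

8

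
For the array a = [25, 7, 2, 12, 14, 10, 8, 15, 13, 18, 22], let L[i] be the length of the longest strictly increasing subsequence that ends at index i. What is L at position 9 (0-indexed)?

dp[i] = 1 + max{dp[j] : j<i, a[j]<a[i]} (or 1 if no such j):
i:      0  1  2  3  4  5  6  7  8  9 10
a[i]:  25  7  2 12 14 10  8 15 13 18 22
dp:     1  1  1  2  3  2  2  4  3  5  6
At index 9 the value is 5.

5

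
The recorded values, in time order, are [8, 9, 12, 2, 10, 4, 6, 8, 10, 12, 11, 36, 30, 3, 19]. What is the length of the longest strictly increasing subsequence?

Let dp[i] be the length of the longest such subsequence ending at index i:
i:      1  2  3  4  5  6  7  8  9 10 11 12 13 14 15
a[i]:   8  9 12  2 10  4  6  8 10 12 11 36 30  3 19
dp:     1  2  3  1  3  2  3  4  5  6  6  7  7  2  7
Maximum dp value is 7.

7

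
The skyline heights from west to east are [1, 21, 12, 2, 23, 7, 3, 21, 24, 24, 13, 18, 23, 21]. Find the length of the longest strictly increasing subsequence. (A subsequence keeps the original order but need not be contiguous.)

6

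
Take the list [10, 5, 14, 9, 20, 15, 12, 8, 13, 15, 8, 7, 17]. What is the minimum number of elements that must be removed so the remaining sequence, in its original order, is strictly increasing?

Fewest deletions = n − (longest strictly increasing subsequence).
Patience tails:
10 → extends → [10]
5 → replaces 10 → [5]
14 → extends → [5, 14]
9 → replaces 14 → [5, 9]
20 → extends → [5, 9, 20]
15 → replaces 20 → [5, 9, 15]
12 → replaces 15 → [5, 9, 12]
8 → replaces 9 → [5, 8, 12]
13 → extends → [5, 8, 12, 13]
15 → extends → [5, 8, 12, 13, 15]
8 → already a tail → [5, 8, 12, 13, 15]
7 → replaces 8 → [5, 7, 12, 13, 15]
17 → extends → [5, 7, 12, 13, 15, 17]
Longest strictly increasing subsequence has length 6, so deletions = 13 − 6 = 7.

7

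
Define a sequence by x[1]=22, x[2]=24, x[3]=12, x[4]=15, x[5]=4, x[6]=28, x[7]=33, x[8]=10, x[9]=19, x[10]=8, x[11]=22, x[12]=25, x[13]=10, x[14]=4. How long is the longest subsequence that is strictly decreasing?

Negate each value so 'decreasing' becomes 'increasing', then run patience tails on the negated sequence:
-22 → extends → [-22]
-24 → replaces -22 → [-24]
-12 → extends → [-24, -12]
-15 → replaces -12 → [-24, -15]
-4 → extends → [-24, -15, -4]
-28 → replaces -24 → [-28, -15, -4]
-33 → replaces -28 → [-33, -15, -4]
-10 → replaces -4 → [-33, -15, -10]
-19 → replaces -15 → [-33, -19, -10]
-8 → extends → [-33, -19, -10, -8]
-22 → replaces -19 → [-33, -22, -10, -8]
-25 → replaces -22 → [-33, -25, -10, -8]
-10 → already a tail → [-33, -25, -10, -8]
-4 → extends → [-33, -25, -10, -8, -4]
Five tails, so the longest strictly decreasing subsequence of the original has length 5.

5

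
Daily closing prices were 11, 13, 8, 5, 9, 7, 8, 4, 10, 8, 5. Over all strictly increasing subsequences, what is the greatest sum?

30

Let S[i] be the best sum of a strictly increasing subsequence ending at i:
i:      1  2  3  4  5  6  7  8  9 10 11
a[i]:  11 13  8  5  9  7  8  4 10  8  5
S:     11 24  8  5 17 12 20  4 30 20  9
Maximum is 30 (e.g. 5 + 7 + 8 + 10).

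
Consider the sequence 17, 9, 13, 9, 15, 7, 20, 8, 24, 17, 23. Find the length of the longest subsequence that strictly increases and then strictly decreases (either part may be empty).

6

inc[i] = longest strictly increasing subsequence ending at i; dec[i] = longest strictly decreasing subsequence starting at i:
i:      1  2  3  4  5  6  7  8  9 10 11
a[i]:  17  9 13  9 15  7 20  8 24 17 23
inc:    1  1  2  1  3  1  4  2  5  4  5
dec:    4  2  3  2  2  1  2  1  2  1  1
Best peak at i=9 (value 24): inc=5, dec=2, length 5+2−1 = 6.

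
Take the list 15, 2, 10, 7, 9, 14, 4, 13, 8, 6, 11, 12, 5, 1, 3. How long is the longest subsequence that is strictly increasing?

5

Track the smallest tail for each achievable length (strict):
15 → extends → [15]
2 → replaces 15 → [2]
10 → extends → [2, 10]
7 → replaces 10 → [2, 7]
9 → extends → [2, 7, 9]
14 → extends → [2, 7, 9, 14]
4 → replaces 7 → [2, 4, 9, 14]
13 → replaces 14 → [2, 4, 9, 13]
8 → replaces 9 → [2, 4, 8, 13]
6 → replaces 8 → [2, 4, 6, 13]
11 → replaces 13 → [2, 4, 6, 11]
12 → extends → [2, 4, 6, 11, 12]
5 → replaces 6 → [2, 4, 5, 11, 12]
1 → replaces 2 → [1, 4, 5, 11, 12]
3 → replaces 4 → [1, 3, 5, 11, 12]
Five tails, so the longest strictly increasing subsequence has length 5 (e.g. 2, 7, 9, 11, 12).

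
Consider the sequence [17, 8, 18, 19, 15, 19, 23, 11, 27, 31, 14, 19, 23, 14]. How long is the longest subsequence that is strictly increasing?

Let dp[i] be the length of the longest such subsequence ending at index i:
i:      1  2  3  4  5  6  7  8  9 10 11 12 13 14
a[i]:  17  8 18 19 15 19 23 11 27 31 14 19 23 14
dp:     1  1  2  3  2  3  4  2  5  6  3  4  5  3
Maximum dp value is 6.

6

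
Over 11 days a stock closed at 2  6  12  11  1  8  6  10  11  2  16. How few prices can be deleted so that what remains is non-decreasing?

5

Fewest deletions = n − (longest non-decreasing subsequence).
Patience tails:
2 → extends → [2]
6 → extends → [2, 6]
12 → extends → [2, 6, 12]
11 → replaces 12 → [2, 6, 11]
1 → replaces 2 → [1, 6, 11]
8 → replaces 11 → [1, 6, 8]
6 → replaces 8 → [1, 6, 6]
10 → extends → [1, 6, 6, 10]
11 → extends → [1, 6, 6, 10, 11]
2 → replaces 6 → [1, 2, 6, 10, 11]
16 → extends → [1, 2, 6, 10, 11, 16]
Longest non-decreasing subsequence has length 6, so deletions = 11 − 6 = 5.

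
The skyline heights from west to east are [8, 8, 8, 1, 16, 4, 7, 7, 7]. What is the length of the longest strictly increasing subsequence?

Let dp[i] be the length of the longest such subsequence ending at index i:
i:      1  2  3  4  5  6  7  8  9
a[i]:   8  8  8  1 16  4  7  7  7
dp:     1  1  1  1  2  2  3  3  3
Maximum dp value is 3.

3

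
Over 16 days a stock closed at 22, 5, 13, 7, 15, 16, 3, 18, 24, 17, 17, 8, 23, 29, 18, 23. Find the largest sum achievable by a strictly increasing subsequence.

Let S[i] be the best sum of a strictly increasing subsequence ending at i:
i:       1   2   3   4   5   6   7   8   9  10  11  12  13  14  15  16
a[i]:   22   5  13   7  15  16   3  18  24  17  17   8  23  29  18  23
S:      22   5  18  12  33  49   3  67  91  66  66  20  90 120  84 107
Maximum is 120 (e.g. 5 + 13 + 15 + 16 + 18 + 24 + 29).

120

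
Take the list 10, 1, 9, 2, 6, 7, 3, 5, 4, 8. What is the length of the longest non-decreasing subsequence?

Track the smallest tail for each achievable length (allowing ties):
10 → extends → [10]
1 → replaces 10 → [1]
9 → extends → [1, 9]
2 → replaces 9 → [1, 2]
6 → extends → [1, 2, 6]
7 → extends → [1, 2, 6, 7]
3 → replaces 6 → [1, 2, 3, 7]
5 → replaces 7 → [1, 2, 3, 5]
4 → replaces 5 → [1, 2, 3, 4]
8 → extends → [1, 2, 3, 4, 8]
Five tails, so the longest non-decreasing subsequence has length 5 (e.g. 1, 2, 6, 7, 8).

5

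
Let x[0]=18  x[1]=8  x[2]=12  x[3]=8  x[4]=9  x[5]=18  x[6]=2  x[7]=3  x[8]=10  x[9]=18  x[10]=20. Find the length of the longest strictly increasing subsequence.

5

Track the smallest tail for each achievable length (strict):
18 → extends → [18]
8 → replaces 18 → [8]
12 → extends → [8, 12]
8 → already a tail → [8, 12]
9 → replaces 12 → [8, 9]
18 → extends → [8, 9, 18]
2 → replaces 8 → [2, 9, 18]
3 → replaces 9 → [2, 3, 18]
10 → replaces 18 → [2, 3, 10]
18 → extends → [2, 3, 10, 18]
20 → extends → [2, 3, 10, 18, 20]
Five tails, so the longest strictly increasing subsequence has length 5 (e.g. 8, 9, 10, 18, 20).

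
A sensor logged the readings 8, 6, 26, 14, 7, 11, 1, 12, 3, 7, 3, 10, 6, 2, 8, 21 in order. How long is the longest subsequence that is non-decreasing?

6

Let dp[i] be the length of the longest such subsequence ending at index i:
i:      1  2  3  4  5  6  7  8  9 10 11 12 13 14 15 16
a[i]:   8  6 26 14  7 11  1 12  3  7  3 10  6  2  8 21
dp:     1  1  2  2  2  3  1  4  2  3  3  4  4  2  5  6
Maximum dp value is 6.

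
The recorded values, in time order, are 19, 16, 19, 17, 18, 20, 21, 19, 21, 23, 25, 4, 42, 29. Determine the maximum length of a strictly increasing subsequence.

8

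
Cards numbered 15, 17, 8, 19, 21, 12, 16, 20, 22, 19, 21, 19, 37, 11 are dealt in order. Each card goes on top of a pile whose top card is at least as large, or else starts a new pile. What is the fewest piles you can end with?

6

Place each on the leftmost legal pile:
15 → new pile 1 (tops now [15])
17 → new pile 2 (tops now [15, 17])
8 → pile 1 (tops now [8, 17])
19 → new pile 3 (tops now [8, 17, 19])
21 → new pile 4 (tops now [8, 17, 19, 21])
12 → pile 2 (tops now [8, 12, 19, 21])
16 → pile 3 (tops now [8, 12, 16, 21])
20 → pile 4 (tops now [8, 12, 16, 20])
22 → new pile 5 (tops now [8, 12, 16, 20, 22])
19 → pile 4 (tops now [8, 12, 16, 19, 22])
21 → pile 5 (tops now [8, 12, 16, 19, 21])
19 → pile 4 (tops now [8, 12, 16, 19, 21])
37 → new pile 6 (tops now [8, 12, 16, 19, 21, 37])
11 → pile 2 (tops now [8, 11, 16, 19, 21, 37])
Six piles.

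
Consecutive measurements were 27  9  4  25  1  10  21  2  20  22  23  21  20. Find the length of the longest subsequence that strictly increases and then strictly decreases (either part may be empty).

7

inc[i] = longest strictly increasing subsequence ending at i; dec[i] = longest strictly decreasing subsequence starting at i:
i:      1  2  3  4  5  6  7  8  9 10 11 12 13
a[i]:  27  9  4 25  1 10 21  2 20 22 23 21 20
inc:    1  1  1  2  1  2  3  2  3  4  5  4  3
dec:    5  3  2  4  1  2  2  1  1  3  3  2  1
Best peak at i=11 (value 23): inc=5, dec=3, length 5+3−1 = 7.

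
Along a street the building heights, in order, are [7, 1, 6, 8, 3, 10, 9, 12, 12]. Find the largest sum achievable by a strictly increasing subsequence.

37

Let S[i] be the best sum of a strictly increasing subsequence ending at i:
i:      1  2  3  4  5  6  7  8  9
a[i]:   7  1  6  8  3 10  9 12 12
S:      7  1  7 15  4 25 24 37 37
Maximum is 37 (e.g. 1 + 6 + 8 + 10 + 12).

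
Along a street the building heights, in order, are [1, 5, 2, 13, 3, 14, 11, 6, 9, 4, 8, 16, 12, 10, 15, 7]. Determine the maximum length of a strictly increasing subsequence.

7

Let dp[i] be the length of the longest such subsequence ending at index i:
i:      1  2  3  4  5  6  7  8  9 10 11 12 13 14 15 16
a[i]:   1  5  2 13  3 14 11  6  9  4  8 16 12 10 15  7
dp:     1  2  2  3  3  4  4  4  5  4  5  6  6  6  7  5
Maximum dp value is 7.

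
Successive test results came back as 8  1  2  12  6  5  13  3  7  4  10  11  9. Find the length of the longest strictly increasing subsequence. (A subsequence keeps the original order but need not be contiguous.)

6

Let dp[i] be the length of the longest such subsequence ending at index i:
i:      1  2  3  4  5  6  7  8  9 10 11 12 13
a[i]:   8  1  2 12  6  5 13  3  7  4 10 11  9
dp:     1  1  2  3  3  3  4  3  4  4  5  6  5
Maximum dp value is 6.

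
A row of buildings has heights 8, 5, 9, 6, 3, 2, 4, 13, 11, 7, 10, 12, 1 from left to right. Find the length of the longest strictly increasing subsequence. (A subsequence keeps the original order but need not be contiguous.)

Let dp[i] be the length of the longest such subsequence ending at index i:
i:      1  2  3  4  5  6  7  8  9 10 11 12 13
a[i]:   8  5  9  6  3  2  4 13 11  7 10 12  1
dp:     1  1  2  2  1  1  2  3  3  3  4  5  1
Maximum dp value is 5.

5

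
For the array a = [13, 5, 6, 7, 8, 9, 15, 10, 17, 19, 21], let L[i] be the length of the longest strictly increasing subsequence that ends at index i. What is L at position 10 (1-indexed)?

8

dp[i] = 1 + max{dp[j] : j<i, a[j]<a[i]} (or 1 if no such j):
i:      1  2  3  4  5  6  7  8  9 10 11
a[i]:  13  5  6  7  8  9 15 10 17 19 21
dp:     1  1  2  3  4  5  6  6  7  8  9
At index 10 the value is 8.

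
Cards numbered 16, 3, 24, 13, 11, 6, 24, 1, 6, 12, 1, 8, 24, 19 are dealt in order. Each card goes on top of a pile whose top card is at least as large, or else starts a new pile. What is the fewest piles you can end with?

4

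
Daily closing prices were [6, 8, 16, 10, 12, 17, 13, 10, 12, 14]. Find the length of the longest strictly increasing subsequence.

6

Track the smallest tail for each achievable length (strict):
6 → extends → [6]
8 → extends → [6, 8]
16 → extends → [6, 8, 16]
10 → replaces 16 → [6, 8, 10]
12 → extends → [6, 8, 10, 12]
17 → extends → [6, 8, 10, 12, 17]
13 → replaces 17 → [6, 8, 10, 12, 13]
10 → already a tail → [6, 8, 10, 12, 13]
12 → already a tail → [6, 8, 10, 12, 13]
14 → extends → [6, 8, 10, 12, 13, 14]
Six tails, so the longest strictly increasing subsequence has length 6 (e.g. 6, 8, 10, 12, 13, 14).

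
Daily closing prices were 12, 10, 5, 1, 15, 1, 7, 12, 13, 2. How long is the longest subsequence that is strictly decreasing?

4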